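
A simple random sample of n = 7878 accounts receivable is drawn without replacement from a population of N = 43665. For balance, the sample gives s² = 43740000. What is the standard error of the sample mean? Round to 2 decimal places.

67.46

Under SRS without replacement, Var(ȳ) = (1 − f)·s²/n with f = n/N = 7878/43665 = 0.18041910.
Var(ȳ) = (1 − 0.18041910)·43740000/7878 = 0.81958090·5552.1706 = 4550.453.
SE(ȳ) = √(4550.453) = 67.46.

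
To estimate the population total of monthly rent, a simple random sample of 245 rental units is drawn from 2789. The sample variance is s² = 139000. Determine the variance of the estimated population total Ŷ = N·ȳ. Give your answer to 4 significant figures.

4.025 × 10^9

Var(Ŷ) = N²·Var(ȳ) = N²·(1 − n/N)·s²/n.
f = 245/2789 = 0.08784511; Var(ȳ) = 0.91215489·139000/245 = 517.50829.
Var(Ŷ) = 2789² · 517.50829 = 4.0254491 × 10^9.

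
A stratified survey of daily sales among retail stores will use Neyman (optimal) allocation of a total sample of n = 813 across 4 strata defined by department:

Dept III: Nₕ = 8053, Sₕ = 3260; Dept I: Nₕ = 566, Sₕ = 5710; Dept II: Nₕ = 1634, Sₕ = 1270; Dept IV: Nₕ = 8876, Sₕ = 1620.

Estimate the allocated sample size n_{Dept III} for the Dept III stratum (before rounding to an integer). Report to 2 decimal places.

464.61

Neyman allocation: nₕ = n·NₕSₕ / Σⱼ NⱼSⱼ.
Σ NⱼSⱼ = 8053·3260 + 566·5710 + 1634·1270 + 8876·1620 = 4.593894 × 10^7.
n_{Dept III} = 813·8053·3260 / (4.593894 × 10^7) = 464.61.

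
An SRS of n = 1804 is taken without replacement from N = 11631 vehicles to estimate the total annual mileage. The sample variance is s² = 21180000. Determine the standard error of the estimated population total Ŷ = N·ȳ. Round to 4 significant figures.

1.158 × 10^6

Var(Ŷ) = N²·Var(ȳ) = N²·(1 − n/N)·s²/n.
f = 1804/11631 = 0.15510274; Var(ȳ) = 0.84489726·21180000/1804 = 9919.5809.
Var(Ŷ) = 11631² · 9919.5809 = 1.3419225 × 10^12.
SE(Ŷ) = √(1.3419225 × 10^12) = 1.158 × 10^6.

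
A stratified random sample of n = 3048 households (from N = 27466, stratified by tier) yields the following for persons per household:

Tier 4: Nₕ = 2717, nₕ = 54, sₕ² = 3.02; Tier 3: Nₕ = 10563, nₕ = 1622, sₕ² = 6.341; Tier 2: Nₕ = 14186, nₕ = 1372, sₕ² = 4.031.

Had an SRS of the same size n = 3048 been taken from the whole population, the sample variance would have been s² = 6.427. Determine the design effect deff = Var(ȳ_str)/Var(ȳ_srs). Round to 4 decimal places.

Var(ȳ_str) = Σ Wₕ²(1−fₕ)sₕ²/nₕ with Wₕ = Nₕ/27466:
  Tier 4: (2717/27466)²·(1−54/2717)·3.02/54 = 5.3639307 × 10^-4
  Tier 3: (10563/27466)²·(1−1622/10563)·6.341/1622 = 4.8942872 × 10^-4
  Tier 2: (14186/27466)²·(1−1372/14186)·4.031/1372 = 7.0796621 × 10^-4
  → Var(ȳ_str) = 0.001733788.
Var(ȳ_srs) = (1 − 3048/27466)·6.427/3048 = 0.0018745974.
deff = 0.001733788 / 0.0018745974 = 0.9249.

0.9249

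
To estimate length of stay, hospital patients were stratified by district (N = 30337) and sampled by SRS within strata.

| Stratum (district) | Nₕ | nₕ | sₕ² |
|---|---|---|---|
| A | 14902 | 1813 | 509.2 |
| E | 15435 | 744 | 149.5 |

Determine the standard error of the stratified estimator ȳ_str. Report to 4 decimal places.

0.3302

Var(ȳ_str) = Σₕ Wₕ²(1 − fₕ)sₕ²/nₕ with Wₕ = Nₕ/N, N = 30337.
A: Wₕ = 0.49121535; term = 0.49121535²·(1 − 0.12166152)·509.2/1813 = 0.059524582.
E: Wₕ = 0.50878465; term = 0.50878465²·(1 − 0.04820214)·149.5/744 = 0.049508639.
Sum = 0.10903322.
SE = √(0.10903322) = 0.3302.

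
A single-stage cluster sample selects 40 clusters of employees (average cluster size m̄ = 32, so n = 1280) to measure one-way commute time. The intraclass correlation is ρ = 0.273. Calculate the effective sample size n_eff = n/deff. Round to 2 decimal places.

deff = 1 + (32 − 1)·0.273 = 1 + 8.463 = 9.463.
n_eff = 1280 / 9.463 = 135.26.

135.26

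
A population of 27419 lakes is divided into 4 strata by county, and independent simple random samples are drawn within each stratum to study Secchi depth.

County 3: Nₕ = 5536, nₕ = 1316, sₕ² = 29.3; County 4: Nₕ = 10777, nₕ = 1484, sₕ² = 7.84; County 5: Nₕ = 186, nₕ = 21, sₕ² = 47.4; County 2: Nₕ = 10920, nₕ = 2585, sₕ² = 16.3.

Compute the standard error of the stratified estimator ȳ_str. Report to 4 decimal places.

0.0474

Var(ȳ_str) = Σₕ Wₕ²(1 − fₕ)sₕ²/nₕ with Wₕ = Nₕ/N, N = 27419.
County 3: Wₕ = 0.20190379; term = 0.20190379²·(1 − 0.23771676)·29.3/1316 = 6.9185812 × 10^-4.
County 4: Wₕ = 0.39304862; term = 0.39304862²·(1 − 0.13770066)·7.84/1484 = 7.0377325 × 10^-4.
County 5: Wₕ = 0.00678362; term = 0.00678362²·(1 − 0.11290323)·47.4/21 = 9.2140956 × 10^-5.
County 2: Wₕ = 0.39826398; term = 0.39826398²·(1 − 0.23672161)·16.3/2585 = 7.6339986 × 10^-4.
Sum = 0.0022511722.
SE = √(0.0022511722) = 0.0474.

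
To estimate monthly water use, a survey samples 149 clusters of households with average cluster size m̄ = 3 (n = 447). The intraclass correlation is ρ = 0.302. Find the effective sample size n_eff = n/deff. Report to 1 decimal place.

deff = 1 + (3 − 1)·0.302 = 1 + 0.604 = 1.604.
n_eff = 447 / 1.604 = 278.7.

278.7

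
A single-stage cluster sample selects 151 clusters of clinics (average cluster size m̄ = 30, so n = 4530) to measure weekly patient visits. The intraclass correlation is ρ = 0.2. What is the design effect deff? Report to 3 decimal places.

6.800

deff = 1 + (30 − 1)·0.2 = 1 + 5.8 = 6.8.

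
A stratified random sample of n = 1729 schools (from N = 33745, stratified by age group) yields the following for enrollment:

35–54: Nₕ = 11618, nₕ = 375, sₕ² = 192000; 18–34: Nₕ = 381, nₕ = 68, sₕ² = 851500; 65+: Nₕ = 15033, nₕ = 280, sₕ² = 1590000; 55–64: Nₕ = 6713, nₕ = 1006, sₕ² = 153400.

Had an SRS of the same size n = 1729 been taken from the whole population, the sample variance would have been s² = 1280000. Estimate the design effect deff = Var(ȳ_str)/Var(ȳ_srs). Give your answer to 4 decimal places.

Var(ȳ_str) = Σ Wₕ²(1−fₕ)sₕ²/nₕ with Wₕ = Nₕ/33745:
  35–54: (11618/33745)²·(1−375/11618)·192000/375 = 58.730633
  18–34: (381/33745)²·(1−68/381)·851500/68 = 1.3113728
  65+: (15033/33745)²·(1−280/15033)·1590000/280 = 1105.9773
  55–64: (6713/33745)²·(1−1006/6713)·153400/1006 = 5.1301851
  → Var(ȳ_str) = 1171.1495.
Var(ȳ_srs) = (1 − 1729/33745)·1280000/1729 = 702.38077.
deff = 1171.1495 / 702.38077 = 1.6674.

1.6674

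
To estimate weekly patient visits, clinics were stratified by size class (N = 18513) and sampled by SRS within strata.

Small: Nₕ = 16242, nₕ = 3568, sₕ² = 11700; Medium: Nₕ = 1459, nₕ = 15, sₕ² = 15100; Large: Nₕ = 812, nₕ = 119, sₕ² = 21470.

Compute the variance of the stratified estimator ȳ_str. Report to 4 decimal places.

Var(ȳ_str) = Σₕ Wₕ²(1 − fₕ)sₕ²/nₕ with Wₕ = Nₕ/N, N = 18513.
Small: Wₕ = 0.87732944; term = 0.87732944²·(1 − 0.21967738)·11700/3568 = 1.969521.
Medium: Wₕ = 0.07880949; term = 0.07880949²·(1 − 0.01028101)·15100/15 = 6.1880608.
Large: Wₕ = 0.04386107; term = 0.04386107²·(1 − 0.14655172)·21470/119 = 0.29622434.
Sum = 8.4538061.

8.4538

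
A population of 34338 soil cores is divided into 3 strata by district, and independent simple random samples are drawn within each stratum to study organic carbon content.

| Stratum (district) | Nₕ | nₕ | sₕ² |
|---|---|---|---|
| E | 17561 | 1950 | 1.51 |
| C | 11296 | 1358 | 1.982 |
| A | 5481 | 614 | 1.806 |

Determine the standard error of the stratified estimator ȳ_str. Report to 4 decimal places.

Var(ȳ_str) = Σₕ Wₕ²(1 − fₕ)sₕ²/nₕ with Wₕ = Nₕ/N, N = 34338.
E: Wₕ = 0.51141592; term = 0.51141592²·(1 − 0.11104151)·1.51/1950 = 1.8004137 × 10^-4.
C: Wₕ = 0.32896500; term = 0.32896500²·(1 − 0.12021955)·1.982/1358 = 1.3895608 × 10^-4.
A: Wₕ = 0.15961908; term = 0.15961908²·(1 − 0.11202335)·1.806/614 = 6.6545782 × 10^-5.
Sum = 3.8554323 × 10^-4.
SE = √(3.8554323 × 10^-4) = 0.0196.

0.0196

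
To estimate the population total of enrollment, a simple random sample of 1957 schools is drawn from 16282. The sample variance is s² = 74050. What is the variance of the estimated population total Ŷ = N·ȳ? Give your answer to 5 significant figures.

8.8254 × 10^9

Var(Ŷ) = N²·Var(ȳ) = N²·(1 − n/N)·s²/n.
f = 1957/16282 = 0.12019408; Var(ȳ) = 0.87980592·74050/1957 = 33.290561.
Var(Ŷ) = 16282² · 33.290561 = 8.825445 × 10^9.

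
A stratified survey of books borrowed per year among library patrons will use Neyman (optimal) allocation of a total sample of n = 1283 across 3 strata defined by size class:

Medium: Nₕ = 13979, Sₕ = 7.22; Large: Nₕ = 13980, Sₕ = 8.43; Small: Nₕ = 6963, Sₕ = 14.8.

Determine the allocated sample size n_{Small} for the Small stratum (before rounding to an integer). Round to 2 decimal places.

Neyman allocation: nₕ = n·NₕSₕ / Σⱼ NⱼSⱼ.
Σ NⱼSⱼ = 13979·7.22 + 13980·8.43 + 6963·14.8 = 321832.18.
n_{Small} = 1283·6963·14.8 / 321832.18 = 410.82.

410.82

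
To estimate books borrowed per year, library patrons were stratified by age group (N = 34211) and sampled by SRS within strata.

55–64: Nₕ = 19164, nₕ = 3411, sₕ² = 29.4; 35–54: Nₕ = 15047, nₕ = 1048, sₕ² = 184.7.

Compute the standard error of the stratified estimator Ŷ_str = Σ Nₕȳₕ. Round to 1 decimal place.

6302.8

Var(Ŷ_str) = Σₕ Nₕ²(1 − fₕ)sₕ²/nₕ.
55–64: 19164²·(1 − 3411/19164)·29.4/3411 = 2.6020465 × 10^6.
35–54: 15047²·(1 − 1048/15047)·184.7/1048 = 3.7123811 × 10^7.
Sum = 3.9725858 × 10^7.
SE = √(3.9725858 × 10^7) = 6302.8.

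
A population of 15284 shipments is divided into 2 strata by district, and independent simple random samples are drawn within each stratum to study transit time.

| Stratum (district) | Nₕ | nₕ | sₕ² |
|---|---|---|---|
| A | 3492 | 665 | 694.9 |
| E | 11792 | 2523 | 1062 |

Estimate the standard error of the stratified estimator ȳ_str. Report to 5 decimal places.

0.49103

Var(ȳ_str) = Σₕ Wₕ²(1 − fₕ)sₕ²/nₕ with Wₕ = Nₕ/N, N = 15284.
A: Wₕ = 0.22847422; term = 0.22847422²·(1 − 0.19043528)·694.9/665 = 0.044159755.
E: Wₕ = 0.77152578; term = 0.77152578²·(1 − 0.21395862)·1062/2523 = 0.1969489.
Sum = 0.24110866.
SE = √(0.24110866) = 0.49103.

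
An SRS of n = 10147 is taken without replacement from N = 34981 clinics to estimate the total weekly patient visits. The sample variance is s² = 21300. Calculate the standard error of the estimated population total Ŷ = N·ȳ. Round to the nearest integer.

Var(Ŷ) = N²·Var(ȳ) = N²·(1 − n/N)·s²/n.
f = 10147/34981 = 0.29007175; Var(ȳ) = 0.70992825·21300/10147 = 1.4902406.
Var(Ŷ) = 34981² · 1.4902406 = 1.8235633 × 10^9.
SE(Ŷ) = √(1.8235633 × 10^9) = 42703.

42703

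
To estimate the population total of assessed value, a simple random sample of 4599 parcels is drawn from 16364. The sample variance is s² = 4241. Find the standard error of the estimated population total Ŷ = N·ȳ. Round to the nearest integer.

Var(Ŷ) = N²·Var(ȳ) = N²·(1 − n/N)·s²/n.
f = 4599/16364 = 0.28104375; Var(ȳ) = 0.71895625·4241/4599 = 0.66299053.
Var(Ŷ) = 16364² · 0.66299053 = 1.7753593 × 10^8.
SE(Ŷ) = √(1.7753593 × 10^8) = 13324.

13324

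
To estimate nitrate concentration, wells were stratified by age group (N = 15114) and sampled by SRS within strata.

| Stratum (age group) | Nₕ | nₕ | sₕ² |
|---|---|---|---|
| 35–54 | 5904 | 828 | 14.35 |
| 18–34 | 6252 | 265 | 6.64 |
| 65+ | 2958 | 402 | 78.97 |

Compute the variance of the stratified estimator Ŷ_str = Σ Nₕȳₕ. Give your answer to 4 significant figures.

Var(Ŷ_str) = Σₕ Nₕ²(1 − fₕ)sₕ²/nₕ.
35–54: 5904²·(1 − 828/5904)·14.35/828 = 519385.15.
18–34: 6252²·(1 − 265/6252)·6.64/265 = 937886.82.
65+: 2958²·(1 − 402/2958)·78.97/402 = 1.4852348 × 10^6.
Sum = 2.9425068 × 10^6.

2.943 × 10^6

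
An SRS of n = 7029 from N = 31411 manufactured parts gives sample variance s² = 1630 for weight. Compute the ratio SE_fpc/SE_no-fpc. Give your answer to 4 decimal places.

f = n/N = 7029/31411 = 0.22377511.
SE_no-fpc = √(s²/n) = 0.48155626; SE_fpc = √((1−f)s²/n) = 0.42426852.
Ratio = √(1−f) = 0.88103626.

0.8810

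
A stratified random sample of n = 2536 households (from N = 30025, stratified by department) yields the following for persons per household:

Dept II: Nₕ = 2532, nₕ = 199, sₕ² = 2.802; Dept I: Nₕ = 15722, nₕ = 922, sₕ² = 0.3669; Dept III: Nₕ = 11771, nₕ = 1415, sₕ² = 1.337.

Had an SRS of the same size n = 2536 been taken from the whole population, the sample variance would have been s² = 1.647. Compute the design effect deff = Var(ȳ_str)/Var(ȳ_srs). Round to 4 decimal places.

Var(ȳ_str) = Σ Wₕ²(1−fₕ)sₕ²/nₕ with Wₕ = Nₕ/30025:
  Dept II: (2532/30025)²·(1−199/2532)·2.802/199 = 9.2262977 × 10^-5
  Dept I: (15722/30025)²·(1−922/15722)·0.3669/922 = 1.0271178 × 10^-4
  Dept III: (11771/30025)²·(1−1415/11771)·1.337/1415 = 1.2776572 × 10^-4
  → Var(ȳ_str) = 3.2274048 × 10^-4.
Var(ȳ_srs) = (1 − 2536/30025)·1.647/2536 = 5.9459366 × 10^-4.
deff = (3.2274048 × 10^-4) / (5.9459366 × 10^-4) = 0.5428.

0.5428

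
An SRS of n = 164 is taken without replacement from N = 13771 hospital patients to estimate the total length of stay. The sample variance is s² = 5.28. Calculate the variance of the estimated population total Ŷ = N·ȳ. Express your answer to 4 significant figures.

Var(Ŷ) = N²·Var(ȳ) = N²·(1 − n/N)·s²/n.
f = 164/13771 = 0.01190908; Var(ȳ) = 0.98809092·5.28/164 = 0.031811708.
Var(Ŷ) = 13771² · 0.031811708 = 6.0327863 × 10^6.

6.033 × 10^6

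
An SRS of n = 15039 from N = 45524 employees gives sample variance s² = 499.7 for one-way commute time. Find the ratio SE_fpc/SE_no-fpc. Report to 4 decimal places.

0.8183

f = n/N = 15039/45524 = 0.33035322.
SE_no-fpc = √(s²/n) = 0.18228259; SE_fpc = √((1−f)s²/n) = 0.1491654.
Ratio = √(1−f) = 0.81831949.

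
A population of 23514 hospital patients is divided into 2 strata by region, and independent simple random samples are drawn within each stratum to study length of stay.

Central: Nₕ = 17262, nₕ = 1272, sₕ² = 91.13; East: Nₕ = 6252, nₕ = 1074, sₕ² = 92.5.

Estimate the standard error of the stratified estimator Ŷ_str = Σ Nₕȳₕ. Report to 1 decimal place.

Var(Ŷ_str) = Σₕ Nₕ²(1 − fₕ)sₕ²/nₕ.
Central: 17262²·(1 − 1272/17262)·91.13/1272 = 1.9774879 × 10^7.
East: 6252²·(1 − 1074/6252)·92.5/1074 = 2.788165 × 10^6.
Sum = 2.2563044 × 10^7.
SE = √(2.2563044 × 10^7) = 4750.1.

4750.1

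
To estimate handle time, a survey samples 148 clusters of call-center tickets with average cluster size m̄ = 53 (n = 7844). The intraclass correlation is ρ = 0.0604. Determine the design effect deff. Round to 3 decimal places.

deff = 1 + (53 − 1)·0.0604 = 1 + 3.1408 = 4.1408.

4.141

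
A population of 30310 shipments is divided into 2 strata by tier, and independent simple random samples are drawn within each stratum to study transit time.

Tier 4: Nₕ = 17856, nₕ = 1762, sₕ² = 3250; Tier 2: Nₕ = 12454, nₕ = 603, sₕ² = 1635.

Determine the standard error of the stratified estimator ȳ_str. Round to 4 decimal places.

1.0063

Var(ȳ_str) = Σₕ Wₕ²(1 − fₕ)sₕ²/nₕ with Wₕ = Nₕ/N, N = 30310.
Tier 4: Wₕ = 0.58911250; term = 0.58911250²·(1 − 0.09867832)·3250/1762 = 0.5769707.
Tier 2: Wₕ = 0.41088750; term = 0.41088750²·(1 − 0.04841818)·1635/603 = 0.43560457.
Sum = 1.0125753.
SE = √(1.0125753) = 1.0063.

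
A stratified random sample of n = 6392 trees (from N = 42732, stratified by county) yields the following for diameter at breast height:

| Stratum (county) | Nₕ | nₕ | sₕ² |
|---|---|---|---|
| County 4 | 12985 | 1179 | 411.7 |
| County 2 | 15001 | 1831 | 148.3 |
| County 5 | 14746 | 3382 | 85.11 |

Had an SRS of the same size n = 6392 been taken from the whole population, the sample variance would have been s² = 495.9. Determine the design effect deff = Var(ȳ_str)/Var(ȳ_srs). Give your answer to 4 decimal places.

0.6122

Var(ȳ_str) = Σ Wₕ²(1−fₕ)sₕ²/nₕ with Wₕ = Nₕ/42732:
  County 4: (12985/42732)²·(1−1179/12985)·411.7/1179 = 0.029316043
  County 2: (15001/42732)²·(1−1831/15001)·148.3/1831 = 0.0087629908
  County 5: (14746/42732)²·(1−3382/14746)·85.11/3382 = 0.0023094364
  → Var(ȳ_str) = 0.04038847.
Var(ȳ_srs) = (1 − 6392/42732)·495.9/6392 = 0.065976465.
deff = 0.04038847 / 0.065976465 = 0.6122.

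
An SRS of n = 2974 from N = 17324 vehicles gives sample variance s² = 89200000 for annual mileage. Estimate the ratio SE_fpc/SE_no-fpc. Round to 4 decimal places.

0.9101

f = n/N = 2974/17324 = 0.17166936.
SE_no-fpc = √(s²/n) = 173.18567; SE_fpc = √((1−f)s²/n) = 157.6209.
Ratio = √(1−f) = 0.91012672.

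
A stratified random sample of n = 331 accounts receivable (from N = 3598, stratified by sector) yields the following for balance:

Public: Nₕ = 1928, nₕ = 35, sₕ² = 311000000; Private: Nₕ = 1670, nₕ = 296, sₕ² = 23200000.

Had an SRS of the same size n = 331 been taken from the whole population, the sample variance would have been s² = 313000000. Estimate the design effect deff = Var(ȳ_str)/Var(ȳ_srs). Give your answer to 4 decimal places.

2.9338

Var(ȳ_str) = Σ Wₕ²(1−fₕ)sₕ²/nₕ with Wₕ = Nₕ/3598:
  Public: (1928/3598)²·(1−35/1928)·311000000/35 = 2.505115 × 10^6
  Private: (1670/3598)²·(1−296/1670)·23200000/296 = 13892.396
  → Var(ȳ_str) = 2.5190074 × 10^6.
Var(ȳ_srs) = (1 − 331/3598)·313000000/331 = 858626.56.
deff = (2.5190074 × 10^6) / 858626.56 = 2.9338.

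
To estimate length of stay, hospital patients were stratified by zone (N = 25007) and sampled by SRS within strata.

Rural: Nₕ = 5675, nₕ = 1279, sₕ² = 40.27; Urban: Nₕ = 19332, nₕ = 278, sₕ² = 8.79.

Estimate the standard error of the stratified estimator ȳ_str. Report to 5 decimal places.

0.14100

Var(ȳ_str) = Σₕ Wₕ²(1 − fₕ)sₕ²/nₕ with Wₕ = Nₕ/N, N = 25007.
Rural: Wₕ = 0.22693646; term = 0.22693646²·(1 − 0.22537445)·40.27/1279 = 0.0012560631.
Urban: Wₕ = 0.77306354; term = 0.77306354²·(1 − 0.01438030)·8.79/278 = 0.018624466.
Sum = 0.019880529.
SE = √(0.019880529) = 0.14100.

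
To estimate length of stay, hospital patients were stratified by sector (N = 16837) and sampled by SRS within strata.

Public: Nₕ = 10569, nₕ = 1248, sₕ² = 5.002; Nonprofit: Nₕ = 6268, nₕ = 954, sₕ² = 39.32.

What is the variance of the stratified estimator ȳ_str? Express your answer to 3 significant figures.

0.00624

Var(ȳ_str) = Σₕ Wₕ²(1 − fₕ)sₕ²/nₕ with Wₕ = Nₕ/N, N = 16837.
Public: Wₕ = 0.62772465; term = 0.62772465²·(1 − 0.11808118)·5.002/1248 = 0.0013928235.
Nonprofit: Wₕ = 0.37227535; term = 0.37227535²·(1 − 0.15220166)·39.32/954 = 0.0048426853.
Sum = 0.0062355088.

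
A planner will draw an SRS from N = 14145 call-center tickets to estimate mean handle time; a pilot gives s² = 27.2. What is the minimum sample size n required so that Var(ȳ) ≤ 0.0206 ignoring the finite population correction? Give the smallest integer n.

Without fpc, n₀ = s²/D = 27.2/0.0206 = 1320.3883.
Rounding up, n = 1321.

1321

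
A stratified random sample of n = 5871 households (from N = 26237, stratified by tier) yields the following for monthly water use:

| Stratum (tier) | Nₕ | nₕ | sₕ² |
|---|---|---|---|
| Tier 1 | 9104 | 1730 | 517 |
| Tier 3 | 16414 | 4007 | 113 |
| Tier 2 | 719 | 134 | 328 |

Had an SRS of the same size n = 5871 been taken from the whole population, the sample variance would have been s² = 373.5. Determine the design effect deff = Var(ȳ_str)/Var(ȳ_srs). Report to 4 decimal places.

0.7894

Var(ȳ_str) = Σ Wₕ²(1−fₕ)sₕ²/nₕ with Wₕ = Nₕ/26237:
  Tier 1: (9104/26237)²·(1−1730/9104)·517/1730 = 0.029144155
  Tier 3: (16414/26237)²·(1−4007/16414)·113/4007 = 0.0083428025
  Tier 2: (719/26237)²·(1−134/719)·328/134 = 0.0014956344
  → Var(ȳ_str) = 0.038982592.
Var(ȳ_srs) = (1 − 5871/26237)·373.5/5871 = 0.049382161.
deff = 0.038982592 / 0.049382161 = 0.7894.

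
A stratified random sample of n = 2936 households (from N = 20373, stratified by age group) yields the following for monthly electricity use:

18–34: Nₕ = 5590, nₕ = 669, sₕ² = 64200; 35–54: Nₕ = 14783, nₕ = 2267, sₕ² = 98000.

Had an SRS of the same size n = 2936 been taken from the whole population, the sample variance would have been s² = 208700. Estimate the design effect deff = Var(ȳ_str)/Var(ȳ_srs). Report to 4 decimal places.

Var(ȳ_str) = Σ Wₕ²(1−fₕ)sₕ²/nₕ with Wₕ = Nₕ/20373:
  18–34: (5590/20373)²·(1−669/5590)·64200/669 = 6.3601025
  35–54: (14783/20373)²·(1−2267/14783)·98000/2267 = 19.270488
  → Var(ȳ_str) = 25.630591.
Var(ȳ_srs) = (1 − 2936/20373)·208700/2936 = 60.839156.
deff = 25.630591 / 60.839156 = 0.4213.

0.4213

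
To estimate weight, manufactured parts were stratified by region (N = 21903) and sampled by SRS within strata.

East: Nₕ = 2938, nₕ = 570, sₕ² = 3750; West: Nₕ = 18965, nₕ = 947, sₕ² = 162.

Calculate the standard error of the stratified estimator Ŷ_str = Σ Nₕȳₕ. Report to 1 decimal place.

Var(Ŷ_str) = Σₕ Nₕ²(1 − fₕ)sₕ²/nₕ.
East: 2938²·(1 − 570/2938)·3750/570 = 4.5770947 × 10^7.
West: 18965²·(1 − 947/18965)·162/947 = 5.8455377 × 10^7.
Sum = 1.0422632 × 10^8.
SE = √(1.0422632 × 10^8) = 10209.1.

10209.1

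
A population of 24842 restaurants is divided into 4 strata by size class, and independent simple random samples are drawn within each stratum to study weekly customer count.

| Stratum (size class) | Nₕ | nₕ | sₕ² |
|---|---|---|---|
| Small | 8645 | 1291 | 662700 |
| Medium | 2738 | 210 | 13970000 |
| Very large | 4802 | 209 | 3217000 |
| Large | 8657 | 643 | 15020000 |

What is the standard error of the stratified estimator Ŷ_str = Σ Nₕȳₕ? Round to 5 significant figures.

1.5663 × 10^6

Var(Ŷ_str) = Σₕ Nₕ²(1 − fₕ)sₕ²/nₕ.
Small: 8645²·(1 − 1291/8645)·662700/1291 = 3.2634679 × 10^10.
Medium: 2738²·(1 − 210/2738)·13970000/210 = 4.6045546 × 10^11.
Very large: 4802²·(1 − 209/4802)·3217000/209 = 3.3948718 × 10^11.
Large: 8657²·(1 − 643/8657)·15020000/643 = 1.6205996 × 10^12.
Sum = 2.4531769 × 10^12.
SE = √(2.4531769 × 10^12) = 1.5663 × 10^6.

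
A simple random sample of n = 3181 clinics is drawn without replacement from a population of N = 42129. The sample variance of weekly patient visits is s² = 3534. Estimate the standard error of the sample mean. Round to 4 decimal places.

1.0135

Under SRS without replacement, Var(ȳ) = (1 − f)·s²/n with f = n/N = 3181/42129 = 0.07550618.
Var(ȳ) = (1 − 0.07550618)·3534/3181 = 0.92449382·1.1109714 = 1.0270862.
SE(ȳ) = √(1.0270862) = 1.0135.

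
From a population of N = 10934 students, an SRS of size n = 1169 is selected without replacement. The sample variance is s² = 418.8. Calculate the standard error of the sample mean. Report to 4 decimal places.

0.5656

Under SRS without replacement, Var(ȳ) = (1 − f)·s²/n with f = n/N = 1169/10934 = 0.10691421.
Var(ȳ) = (1 − 0.10691421)·418.8/1169 = 0.89308579·0.35825492 = 0.31995238.
SE(ȳ) = √(0.31995238) = 0.5656.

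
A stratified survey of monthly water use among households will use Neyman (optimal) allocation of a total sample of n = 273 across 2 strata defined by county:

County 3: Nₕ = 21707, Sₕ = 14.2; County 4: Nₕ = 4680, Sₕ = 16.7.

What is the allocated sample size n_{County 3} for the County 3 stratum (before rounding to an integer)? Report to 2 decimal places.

217.78

Neyman allocation: nₕ = n·NₕSₕ / Σⱼ NⱼSⱼ.
Σ NⱼSⱼ = 21707·14.2 + 4680·16.7 = 386395.4.
n_{County 3} = 273·21707·14.2 / 386395.4 = 217.78.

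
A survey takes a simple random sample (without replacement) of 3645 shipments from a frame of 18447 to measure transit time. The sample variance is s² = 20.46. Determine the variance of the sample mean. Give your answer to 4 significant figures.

0.004504

Under SRS without replacement, Var(ȳ) = (1 − f)·s²/n with f = n/N = 3645/18447 = 0.19759310.
Var(ȳ) = (1 − 0.19759310)·20.46/3645 = 0.80240690·0.0056131687 = 0.0045040453.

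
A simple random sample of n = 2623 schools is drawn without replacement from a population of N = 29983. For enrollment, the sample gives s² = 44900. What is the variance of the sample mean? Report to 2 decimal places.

Under SRS without replacement, Var(ȳ) = (1 − f)·s²/n with f = n/N = 2623/29983 = 0.08748291.
Var(ȳ) = (1 − 0.08748291)·44900/2623 = 0.91251709·17.117804 = 15.620289.

15.62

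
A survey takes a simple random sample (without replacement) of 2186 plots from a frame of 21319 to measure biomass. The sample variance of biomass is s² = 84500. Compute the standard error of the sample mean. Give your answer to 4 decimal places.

Under SRS without replacement, Var(ȳ) = (1 − f)·s²/n with f = n/N = 2186/21319 = 0.10253764.
Var(ȳ) = (1 − 0.10253764)·84500/2186 = 0.89746236·38.655078 = 34.691477.
SE(ȳ) = √(34.691477) = 5.8899.

5.8899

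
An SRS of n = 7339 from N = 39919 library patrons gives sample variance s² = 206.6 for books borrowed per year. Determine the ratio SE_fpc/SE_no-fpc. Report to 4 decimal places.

0.9034

f = n/N = 7339/39919 = 0.18384729.
SE_no-fpc = √(s²/n) = 0.16778252; SE_fpc = √((1−f)s²/n) = 0.15157669.
Ratio = √(1−f) = 0.90341171.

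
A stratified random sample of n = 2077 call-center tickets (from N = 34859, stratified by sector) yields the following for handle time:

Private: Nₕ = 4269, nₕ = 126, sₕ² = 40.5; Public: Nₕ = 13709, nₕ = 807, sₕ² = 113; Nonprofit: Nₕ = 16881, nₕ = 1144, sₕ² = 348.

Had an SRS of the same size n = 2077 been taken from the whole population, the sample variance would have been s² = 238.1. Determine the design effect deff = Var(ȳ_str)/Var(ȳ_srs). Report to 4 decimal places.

Var(ȳ_str) = Σ Wₕ²(1−fₕ)sₕ²/nₕ with Wₕ = Nₕ/34859:
  Private: (4269/34859)²·(1−126/4269)·40.5/126 = 0.0046783824
  Public: (13709/34859)²·(1−807/13709)·113/807 = 0.020381581
  Nonprofit: (16881/34859)²·(1−1144/16881)·348/1144 = 0.066503344
  → Var(ȳ_str) = 0.091563307.
Var(ȳ_srs) = (1 − 2077/34859)·238.1/2077 = 0.10780612.
deff = 0.091563307 / 0.10780612 = 0.8493.

0.8493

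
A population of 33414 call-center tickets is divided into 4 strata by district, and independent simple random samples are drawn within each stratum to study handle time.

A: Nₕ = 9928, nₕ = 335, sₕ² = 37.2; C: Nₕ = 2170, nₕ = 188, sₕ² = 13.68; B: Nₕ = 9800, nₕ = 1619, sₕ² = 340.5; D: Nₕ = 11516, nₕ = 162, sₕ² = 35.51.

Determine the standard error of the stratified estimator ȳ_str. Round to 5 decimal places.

0.22478

Var(ȳ_str) = Σₕ Wₕ²(1 − fₕ)sₕ²/nₕ with Wₕ = Nₕ/N, N = 33414.
A: Wₕ = 0.29712097; term = 0.29712097²·(1 − 0.03374295)·37.2/335 = 0.0094723429.
C: Wₕ = 0.06494284; term = 0.06494284²·(1 − 0.08663594)·13.68/188 = 2.8030749 × 10^-4.
B: Wₕ = 0.29329024; term = 0.29329024²·(1 − 0.16520408)·340.5/1619 = 0.015102394.
D: Wₕ = 0.34464596; term = 0.34464596²·(1 − 0.01406738)·35.51/162 = 0.025670201.
Sum = 0.050525245.
SE = √(0.050525245) = 0.22478.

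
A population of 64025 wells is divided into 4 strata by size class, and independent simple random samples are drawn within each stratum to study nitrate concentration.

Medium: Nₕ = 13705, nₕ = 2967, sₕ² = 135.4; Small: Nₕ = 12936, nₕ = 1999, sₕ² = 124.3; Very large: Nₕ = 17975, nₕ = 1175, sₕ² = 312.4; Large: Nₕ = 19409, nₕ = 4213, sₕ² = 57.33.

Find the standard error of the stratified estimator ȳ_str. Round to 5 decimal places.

0.15604

Var(ȳ_str) = Σₕ Wₕ²(1 − fₕ)sₕ²/nₕ with Wₕ = Nₕ/N, N = 64025.
Medium: Wₕ = 0.21405701; term = 0.21405701²·(1 − 0.21649033)·135.4/2967 = 0.0016383413.
Small: Wₕ = 0.20204608; term = 0.20204608²·(1 − 0.15452999)·124.3/1999 = 0.0021461367.
Very large: Wₕ = 0.28074971; term = 0.28074971²·(1 − 0.06536857)·312.4/1175 = 0.019586289.
Large: Wₕ = 0.30314721; term = 0.30314721²·(1 − 0.21706425)·57.33/4213 = 9.7909257 × 10^-4.
Sum = 0.02434986.
SE = √(0.02434986) = 0.15604.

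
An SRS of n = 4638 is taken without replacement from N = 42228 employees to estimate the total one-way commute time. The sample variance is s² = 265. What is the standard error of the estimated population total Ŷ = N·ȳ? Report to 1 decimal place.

Var(Ŷ) = N²·Var(ȳ) = N²·(1 − n/N)·s²/n.
f = 4638/42228 = 0.10983234; Var(ȳ) = 0.89016766·265/4638 = 0.05086124.
Var(Ŷ) = 42228² · 0.05086124 = 9.0695966 × 10^7.
SE(Ŷ) = √(9.0695966 × 10^7) = 9523.4.

9523.4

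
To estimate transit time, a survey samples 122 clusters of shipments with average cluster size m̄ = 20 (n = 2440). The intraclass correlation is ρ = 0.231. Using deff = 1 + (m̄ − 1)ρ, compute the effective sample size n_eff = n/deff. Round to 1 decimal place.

452.8

deff = 1 + (20 − 1)·0.231 = 1 + 4.389 = 5.389.
n_eff = 2440 / 5.389 = 452.8.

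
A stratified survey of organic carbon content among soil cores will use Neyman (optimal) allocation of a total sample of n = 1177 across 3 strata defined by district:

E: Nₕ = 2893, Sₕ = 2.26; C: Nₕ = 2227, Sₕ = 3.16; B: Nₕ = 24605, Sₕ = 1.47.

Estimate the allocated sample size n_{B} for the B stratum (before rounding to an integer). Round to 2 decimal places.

Neyman allocation: nₕ = n·NₕSₕ / Σⱼ NⱼSⱼ.
Σ NⱼSⱼ = 2893·2.26 + 2227·3.16 + 24605·1.47 = 49744.85.
n_{B} = 1177·24605·1.47 / 49744.85 = 855.79.

855.79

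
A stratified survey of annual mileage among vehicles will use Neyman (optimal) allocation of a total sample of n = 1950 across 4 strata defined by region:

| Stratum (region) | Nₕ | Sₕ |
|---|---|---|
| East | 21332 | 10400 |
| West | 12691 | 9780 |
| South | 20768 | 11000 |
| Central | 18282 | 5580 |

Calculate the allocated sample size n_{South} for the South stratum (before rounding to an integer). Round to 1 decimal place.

658.6

Neyman allocation: nₕ = n·NₕSₕ / Σⱼ NⱼSⱼ.
Σ NⱼSⱼ = 21332·10400 + 12691·9780 + 20768·11000 + 18282·5580 = 6.7643234 × 10^8.
n_{South} = 1950·20768·11000 / (6.7643234 × 10^8) = 658.6.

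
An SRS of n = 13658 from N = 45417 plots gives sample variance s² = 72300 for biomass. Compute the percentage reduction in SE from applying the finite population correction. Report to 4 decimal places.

16.3773

f = n/N = 13658/45417 = 0.30072440.
SE_no-fpc = √(s²/n) = 2.3007827; SE_fpc = √((1−f)s²/n) = 1.9239766.
Ratio = √(1−f) = 0.83622700. Reduction = 100·(1 − 0.83622700) = 16.3773%.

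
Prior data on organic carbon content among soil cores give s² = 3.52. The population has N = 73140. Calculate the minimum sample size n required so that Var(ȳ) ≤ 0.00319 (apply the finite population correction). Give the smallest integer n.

1088

Without fpc, n₀ = s²/D = 3.52/0.00319 = 1103.4483.
With fpc, (1 − n/N)·s²/n ≤ D requires n ≥ n₀/(1 + n₀/N) = 1103.4483/(1 + 1103.4483/73140) = 1087.0482.
Rounding up, n = 1088.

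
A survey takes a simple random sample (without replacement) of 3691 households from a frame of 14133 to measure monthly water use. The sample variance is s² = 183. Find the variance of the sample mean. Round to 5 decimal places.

0.03663

Under SRS without replacement, Var(ȳ) = (1 − f)·s²/n with f = n/N = 3691/14133 = 0.26116182.
Var(ȳ) = (1 − 0.26116182)·183/3691 = 0.73883818·0.04958006 = 0.036631641.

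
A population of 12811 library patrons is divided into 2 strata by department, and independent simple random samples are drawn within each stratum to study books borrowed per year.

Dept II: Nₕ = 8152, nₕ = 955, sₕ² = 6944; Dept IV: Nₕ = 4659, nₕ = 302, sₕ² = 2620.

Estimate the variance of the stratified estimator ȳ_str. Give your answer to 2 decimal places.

3.67

Var(ȳ_str) = Σₕ Wₕ²(1 − fₕ)sₕ²/nₕ with Wₕ = Nₕ/N, N = 12811.
Dept II: Wₕ = 0.63632816; term = 0.63632816²·(1 − 0.11714917)·6944/955 = 2.5992973.
Dept IV: Wₕ = 0.36367184; term = 0.36367184²·(1 − 0.06482078)·2620/302 = 1.0730218.
Sum = 3.6723191.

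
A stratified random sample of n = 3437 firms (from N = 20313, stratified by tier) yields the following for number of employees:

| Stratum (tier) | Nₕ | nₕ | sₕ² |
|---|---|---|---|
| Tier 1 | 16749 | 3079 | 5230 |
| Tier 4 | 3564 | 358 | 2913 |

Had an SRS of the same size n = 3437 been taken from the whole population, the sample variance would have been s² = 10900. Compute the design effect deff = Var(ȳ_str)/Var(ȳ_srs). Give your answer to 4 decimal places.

0.4433

Var(ȳ_str) = Σ Wₕ²(1−fₕ)sₕ²/nₕ with Wₕ = Nₕ/20313:
  Tier 1: (16749/20313)²·(1−3079/16749)·5230/3079 = 0.94254319
  Tier 4: (3564/20313)²·(1−358/3564)·2913/358 = 0.2253256
  → Var(ȳ_str) = 1.1678688.
Var(ȳ_srs) = (1 − 3437/20313)·10900/3437 = 2.6347682.
deff = 1.1678688 / 2.6347682 = 0.4433.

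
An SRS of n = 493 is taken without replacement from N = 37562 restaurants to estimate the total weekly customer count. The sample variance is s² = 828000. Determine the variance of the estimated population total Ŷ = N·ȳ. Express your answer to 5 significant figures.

Var(Ŷ) = N²·Var(ȳ) = N²·(1 − n/N)·s²/n.
f = 493/37562 = 0.01312497; Var(ȳ) = 0.98687503·828000/493 = 1657.4696.
Var(Ŷ) = 37562² · 1657.4696 = 2.3385302 × 10^12.

2.3385 × 10^12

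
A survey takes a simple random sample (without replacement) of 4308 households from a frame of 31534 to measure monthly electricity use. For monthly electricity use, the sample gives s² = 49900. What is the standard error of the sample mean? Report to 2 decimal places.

3.16

Under SRS without replacement, Var(ȳ) = (1 − f)·s²/n with f = n/N = 4308/31534 = 0.13661445.
Var(ȳ) = (1 − 0.13661445)·49900/4308 = 0.86338555·11.583101 = 10.000682.
SE(ȳ) = √(10.000682) = 3.16.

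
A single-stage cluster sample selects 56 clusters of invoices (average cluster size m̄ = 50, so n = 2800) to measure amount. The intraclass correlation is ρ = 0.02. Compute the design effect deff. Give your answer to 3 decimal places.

deff = 1 + (50 − 1)·0.02 = 1 + 0.98 = 1.98.

1.980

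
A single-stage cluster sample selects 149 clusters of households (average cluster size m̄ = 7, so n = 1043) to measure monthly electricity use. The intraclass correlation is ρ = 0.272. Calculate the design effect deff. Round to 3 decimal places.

deff = 1 + (7 − 1)·0.272 = 1 + 1.632 = 2.632.

2.632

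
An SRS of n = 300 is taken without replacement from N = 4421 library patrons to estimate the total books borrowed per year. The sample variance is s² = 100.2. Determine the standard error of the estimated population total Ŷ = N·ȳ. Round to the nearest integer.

2467

Var(Ŷ) = N²·Var(ȳ) = N²·(1 − n/N)·s²/n.
f = 300/4421 = 0.06785795; Var(ȳ) = 0.93214205·100.2/300 = 0.31133544.
Var(Ŷ) = 4421² · 0.31133544 = 6.0851262 × 10^6.
SE(Ŷ) = √(6.0851262 × 10^6) = 2467.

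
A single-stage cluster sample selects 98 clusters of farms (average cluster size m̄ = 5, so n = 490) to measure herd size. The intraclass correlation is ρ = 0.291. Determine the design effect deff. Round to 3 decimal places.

deff = 1 + (5 − 1)·0.291 = 1 + 1.164 = 2.164.

2.164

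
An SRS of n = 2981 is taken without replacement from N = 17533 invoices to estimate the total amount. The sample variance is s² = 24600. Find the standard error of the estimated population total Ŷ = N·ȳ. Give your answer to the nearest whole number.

Var(Ŷ) = N²·Var(ȳ) = N²·(1 − n/N)·s²/n.
f = 2981/17533 = 0.17002224; Var(ȳ) = 0.82997776·24600/2981 = 6.8491958.
Var(Ŷ) = 17533² · 6.8491958 = 2.1054845 × 10^9.
SE(Ŷ) = √(2.1054845 × 10^9) = 45886.

45886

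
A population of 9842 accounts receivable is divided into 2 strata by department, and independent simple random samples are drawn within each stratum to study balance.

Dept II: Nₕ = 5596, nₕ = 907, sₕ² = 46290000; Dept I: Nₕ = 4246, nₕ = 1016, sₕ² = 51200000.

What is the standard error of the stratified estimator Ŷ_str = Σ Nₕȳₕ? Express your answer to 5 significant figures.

1.4249 × 10^6

Var(Ŷ_str) = Σₕ Nₕ²(1 − fₕ)sₕ²/nₕ.
Dept II: 5596²·(1 − 907/5596)·46290000/907 = 1.3391765 × 10^12.
Dept I: 4246²·(1 − 1016/4246)·51200000/1016 = 6.9112844 × 10^11.
Sum = 2.0303049 × 10^12.
SE = √(2.0303049 × 10^12) = 1.4249 × 10^6.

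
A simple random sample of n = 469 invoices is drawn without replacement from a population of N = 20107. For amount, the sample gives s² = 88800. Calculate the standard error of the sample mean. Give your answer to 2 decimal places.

Under SRS without replacement, Var(ȳ) = (1 − f)·s²/n with f = n/N = 469/20107 = 0.02332521.
Var(ȳ) = (1 − 0.02332521)·88800/469 = 0.97667479·189.33902 = 184.92265.
SE(ȳ) = √(184.92265) = 13.60.

13.60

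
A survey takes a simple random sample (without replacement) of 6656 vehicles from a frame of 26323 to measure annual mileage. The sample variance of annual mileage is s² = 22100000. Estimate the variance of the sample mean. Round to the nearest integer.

2481

Under SRS without replacement, Var(ȳ) = (1 − f)·s²/n with f = n/N = 6656/26323 = 0.25285872.
Var(ȳ) = (1 − 0.25285872)·22100000/6656 = 0.74714128·3320.3125 = 2480.7425.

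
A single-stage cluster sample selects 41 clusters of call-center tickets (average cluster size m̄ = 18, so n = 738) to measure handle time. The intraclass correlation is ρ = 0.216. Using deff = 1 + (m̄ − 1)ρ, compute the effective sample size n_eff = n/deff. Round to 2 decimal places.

157.96

deff = 1 + (18 − 1)·0.216 = 1 + 3.672 = 4.672.
n_eff = 738 / 4.672 = 157.96.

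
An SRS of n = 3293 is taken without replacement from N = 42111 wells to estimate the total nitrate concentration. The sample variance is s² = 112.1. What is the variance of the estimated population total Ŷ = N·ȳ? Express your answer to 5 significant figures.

Var(Ŷ) = N²·Var(ȳ) = N²·(1 − n/N)·s²/n.
f = 3293/42111 = 0.07819810; Var(ȳ) = 0.92180190·112.1/3293 = 0.031379895.
Var(Ŷ) = 42111² · 0.031379895 = 5.5647108 × 10^7.

5.5647 × 10^7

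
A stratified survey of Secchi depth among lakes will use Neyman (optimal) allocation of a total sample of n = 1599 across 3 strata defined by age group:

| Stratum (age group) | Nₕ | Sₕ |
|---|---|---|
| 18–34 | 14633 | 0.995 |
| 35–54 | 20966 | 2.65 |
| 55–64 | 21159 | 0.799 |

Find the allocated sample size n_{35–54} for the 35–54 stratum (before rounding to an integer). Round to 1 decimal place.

1020.9

Neyman allocation: nₕ = n·NₕSₕ / Σⱼ NⱼSⱼ.
Σ NⱼSⱼ = 14633·0.995 + 20966·2.65 + 21159·0.799 = 87025.776.
n_{35–54} = 1599·20966·2.65 / 87025.776 = 1020.9.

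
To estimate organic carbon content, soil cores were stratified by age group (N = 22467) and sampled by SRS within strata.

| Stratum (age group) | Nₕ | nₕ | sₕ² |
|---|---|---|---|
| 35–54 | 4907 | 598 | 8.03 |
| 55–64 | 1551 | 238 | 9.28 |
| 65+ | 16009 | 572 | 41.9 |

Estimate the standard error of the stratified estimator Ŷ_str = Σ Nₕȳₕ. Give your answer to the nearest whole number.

Var(Ŷ_str) = Σₕ Nₕ²(1 − fₕ)sₕ²/nₕ.
35–54: 4907²·(1 − 598/4907)·8.03/598 = 283927.14.
55–64: 1551²·(1 − 238/1551)·9.28/238 = 79404.944.
65+: 16009²·(1 − 572/16009)·41.9/572 = 1.8102773 × 10^7.
Sum = 1.8466105 × 10^7.
SE = √(1.8466105 × 10^7) = 4297.

4297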